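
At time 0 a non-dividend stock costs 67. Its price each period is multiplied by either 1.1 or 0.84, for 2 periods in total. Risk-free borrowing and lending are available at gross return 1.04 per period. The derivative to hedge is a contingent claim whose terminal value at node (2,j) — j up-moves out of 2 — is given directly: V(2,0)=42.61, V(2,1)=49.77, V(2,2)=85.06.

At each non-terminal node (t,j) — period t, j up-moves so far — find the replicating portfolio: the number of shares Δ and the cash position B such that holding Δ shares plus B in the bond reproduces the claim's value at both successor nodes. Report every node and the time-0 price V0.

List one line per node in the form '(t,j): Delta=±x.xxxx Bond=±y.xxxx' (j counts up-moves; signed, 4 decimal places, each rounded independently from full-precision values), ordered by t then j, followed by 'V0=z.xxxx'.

The replicating-portfolio and risk-neutral prices coincide; use p* = (1.04−0.84)/(1.1−0.84) = 0.7692 for the latter.
Terminal payoffs: V(2,0)=42.6100, V(2,1)=49.7700, V(2,2)=85.0600
  t=1,j=0: stock 56.2800 → up 61.9080 (V=49.7700), down 47.2752 (V=42.6100). Price 46.2670; hedge Δ=0.4893, bond B=18.7286.
  t=1,j=1: stock 73.7000 → up 81.0700 (V=85.0600), down 61.9080 (V=49.7700). Price 73.9578; hedge Δ=1.8417, bond B=-61.7729.
  t=0,j=0: stock 67.0000 → up 73.7000 (V=73.9578), down 56.2800 (V=46.2670). Price 64.9689; hedge Δ=1.5896, bond B=-41.5343.
Root portfolio cost Δ·67+B reproduces V0=64.9689.

(0,0): Delta=1.5896 Bond=-41.5343
(1,0): Delta=0.4893 Bond=18.7286
(1,1): Delta=1.8417 Bond=-61.7729
V0=64.9689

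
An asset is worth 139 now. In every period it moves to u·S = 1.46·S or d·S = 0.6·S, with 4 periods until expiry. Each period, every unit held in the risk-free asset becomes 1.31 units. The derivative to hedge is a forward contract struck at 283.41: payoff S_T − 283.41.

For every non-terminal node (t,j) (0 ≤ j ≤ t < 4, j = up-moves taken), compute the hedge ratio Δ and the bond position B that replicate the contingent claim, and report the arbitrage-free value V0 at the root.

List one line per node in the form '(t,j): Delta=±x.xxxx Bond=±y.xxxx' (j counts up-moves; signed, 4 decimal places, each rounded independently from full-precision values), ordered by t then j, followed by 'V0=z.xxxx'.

(0,0): Delta=1.0000 Bond=-96.2343
(1,0): Delta=1.0000 Bond=-126.0670
(1,1): Delta=1.0000 Bond=-126.0670
(2,0): Delta=1.0000 Bond=-165.1477
(2,1): Delta=1.0000 Bond=-165.1477
(2,2): Delta=1.0000 Bond=-165.1477
(3,0): Delta=1.0000 Bond=-216.3435
(3,1): Delta=1.0000 Bond=-216.3435
(3,2): Delta=1.0000 Bond=-216.3435
(3,3): Delta=1.0000 Bond=-216.3435
V0=42.7657

Under the risk-neutral measure, an up-move has probability p* = (R−d)/(u−d) = 0.8256 and values discount at R = 1.31.
At expiry t=4: V(4,0)=-265.3956, V(4,1)=-239.5750, V(4,2)=-176.7447, V(4,3)=-23.8579, V(4,4)=348.1669
(3,0): S=30.0240. Δ = (V_up−V_dn)/(S_up−S_dn) = (-239.5750−-265.3956)/(43.8350−18.0144) = 1.0000. V = [p*·-239.5750 + (1−p*)·-265.3956]/1.31 = -186.3195. B = V − Δ·S = -216.3435.
(3,1): S=73.0584. Δ = (V_up−V_dn)/(S_up−S_dn) = (-176.7447−-239.5750)/(106.6653−43.8350) = 1.0000. V = [p*·-176.7447 + (1−p*)·-239.5750]/1.31 = -143.2851. B = V − Δ·S = -216.3435.
(3,2): S=177.7754. Δ = (V_up−V_dn)/(S_up−S_dn) = (-23.8579−-176.7447)/(259.5521−106.6653) = 1.0000. V = [p*·-23.8579 + (1−p*)·-176.7447]/1.31 = -38.5681. B = V − Δ·S = -216.3435.
(3,3): S=432.5869. Δ = (V_up−V_dn)/(S_up−S_dn) = (348.1669−-23.8579)/(631.5769−259.5521) = 1.0000. V = [p*·348.1669 + (1−p*)·-23.8579]/1.31 = 216.2434. B = V − Δ·S = -216.3435.
(2,0): S=50.0400. Δ = (V_up−V_dn)/(S_up−S_dn) = (-143.2851−-186.3195)/(73.0584−30.0240) = 1.0000. V = [p*·-143.2851 + (1−p*)·-186.3195]/1.31 = -115.1077. B = V − Δ·S = -165.1477.
(2,1): S=121.7640. Δ = (V_up−V_dn)/(S_up−S_dn) = (-38.5681−-143.2851)/(177.7754−73.0584) = 1.0000. V = [p*·-38.5681 + (1−p*)·-143.2851]/1.31 = -43.3837. B = V − Δ·S = -165.1477.
(2,2): S=296.2924. Δ = (V_up−V_dn)/(S_up−S_dn) = (216.2434−-38.5681)/(432.5869−177.7754) = 1.0000. V = [p*·216.2434 + (1−p*)·-38.5681]/1.31 = 131.1447. B = V − Δ·S = -165.1477.
(1,0): S=83.4000. Δ = (V_up−V_dn)/(S_up−S_dn) = (-43.3837−-115.1077)/(121.7640−50.0400) = 1.0000. V = [p*·-43.3837 + (1−p*)·-115.1077]/1.31 = -42.6670. B = V − Δ·S = -126.0670.
(1,1): S=202.9400. Δ = (V_up−V_dn)/(S_up−S_dn) = (131.1447−-43.3837)/(296.2924−121.7640) = 1.0000. V = [p*·131.1447 + (1−p*)·-43.3837]/1.31 = 76.8730. B = V − Δ·S = -126.0670.
(0,0): S=139.0000. Δ = (V_up−V_dn)/(S_up−S_dn) = (76.8730−-42.6670)/(202.9400−83.4000) = 1.0000. V = [p*·76.8730 + (1−p*)·-42.6670]/1.31 = 42.7657. B = V − Δ·S = -96.2343.
Check: Δ(0,0)·S0 + B(0,0) = 42.7657 = V0.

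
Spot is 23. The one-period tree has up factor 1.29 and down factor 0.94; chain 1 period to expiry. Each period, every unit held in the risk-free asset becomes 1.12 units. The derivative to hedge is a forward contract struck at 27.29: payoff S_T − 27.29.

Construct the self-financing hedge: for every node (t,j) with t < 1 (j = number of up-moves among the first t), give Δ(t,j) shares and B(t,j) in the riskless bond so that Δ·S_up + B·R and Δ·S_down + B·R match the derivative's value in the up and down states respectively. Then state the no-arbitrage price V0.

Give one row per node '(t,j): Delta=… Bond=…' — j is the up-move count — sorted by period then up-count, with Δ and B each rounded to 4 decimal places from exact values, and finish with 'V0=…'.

(0,0): Delta=1.0000 Bond=-24.3661
V0=-1.3661

The replicating-portfolio and risk-neutral prices coincide; use p* = (1.12−0.94)/(1.29−0.94) = 0.5143 for the latter.
Terminal values V(1,·): V(1,0)=-5.6700, V(1,1)=2.3800
  t=0,j=0: stock 23.0000 → up 29.6700 (V=2.3800), down 21.6200 (V=-5.6700). Price -1.3661; hedge Δ=1.0000, bond B=-24.3661.
Each (Δ,B) replicates both successor values, so the strategy is self-financing and V0 is arbitrage-free.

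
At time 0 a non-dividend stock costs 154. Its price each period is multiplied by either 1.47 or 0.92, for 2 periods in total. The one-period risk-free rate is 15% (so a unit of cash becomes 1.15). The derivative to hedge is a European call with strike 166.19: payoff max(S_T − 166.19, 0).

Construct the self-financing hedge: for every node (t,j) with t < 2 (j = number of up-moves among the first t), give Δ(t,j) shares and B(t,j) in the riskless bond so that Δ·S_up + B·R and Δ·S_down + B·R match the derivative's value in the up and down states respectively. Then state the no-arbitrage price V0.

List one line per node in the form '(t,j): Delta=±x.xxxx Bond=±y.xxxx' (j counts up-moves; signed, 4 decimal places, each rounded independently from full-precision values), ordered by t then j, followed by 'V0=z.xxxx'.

Risk-neutral probability p* = (R−d)/(u−d) = (1.15−0.92)/(1.47−0.92) = 0.4182.
Payoff layer (t=2): V(2,0)=0.0000, V(2,1)=42.0796, V(2,2)=166.5886
  t=1,j=0: stock 141.6800 → up 208.2696 (V=42.0796), down 130.3456 (V=0.0000). Price 15.3017; hedge Δ=0.5400, bond B=-61.2067.
  t=1,j=1: stock 226.3800 → up 332.7786 (V=166.5886), down 208.2696 (V=42.0796). Price 81.8670; hedge Δ=1.0000, bond B=-144.5130.
  t=0,j=0: stock 154.0000 → up 226.3800 (V=81.8670), down 141.6800 (V=15.3017). Price 37.5114; hedge Δ=0.7859, bond B=-83.5164.
Check: Δ(0,0)·S0 + B(0,0) = 37.5114 = V0.

(0,0): Delta=0.7859 Bond=-83.5164
(1,0): Delta=0.5400 Bond=-61.2067
(1,1): Delta=1.0000 Bond=-144.5130
V0=37.5114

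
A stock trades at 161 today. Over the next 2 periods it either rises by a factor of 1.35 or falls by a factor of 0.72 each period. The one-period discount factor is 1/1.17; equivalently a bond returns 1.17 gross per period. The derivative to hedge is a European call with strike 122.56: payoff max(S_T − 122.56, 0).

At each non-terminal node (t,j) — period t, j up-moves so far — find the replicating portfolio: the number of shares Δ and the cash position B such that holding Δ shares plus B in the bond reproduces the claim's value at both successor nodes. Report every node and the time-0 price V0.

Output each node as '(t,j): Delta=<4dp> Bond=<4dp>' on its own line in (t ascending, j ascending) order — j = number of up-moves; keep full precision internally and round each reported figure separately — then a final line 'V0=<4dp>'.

(0,0): Delta=0.9059 Bond=-72.0452
(1,0): Delta=0.4646 Bond=-33.1448
(1,1): Delta=1.0000 Bond=-104.7521
V0=73.7998

The replicating-portfolio and risk-neutral prices coincide; use p* = (1.17−0.72)/(1.35−0.72) = 0.7143 for the latter.
At expiry t=2: V(2,0)=0.0000, V(2,1)=33.9320, V(2,2)=170.8625
  t=1,j=0: stock 115.9200 → up 156.4920 (V=33.9320), down 83.4624 (V=0.0000). Price 20.7155; hedge Δ=0.4646, bond B=-33.1448.
  t=1,j=1: stock 217.3500 → up 293.4225 (V=170.8625), down 156.4920 (V=33.9320). Price 112.5979; hedge Δ=1.0000, bond B=-104.7521.
  t=0,j=0: stock 161.0000 → up 217.3500 (V=112.5979), down 115.9200 (V=20.7155). Price 73.7998; hedge Δ=0.9059, bond B=-72.0452.
Root portfolio cost Δ·161+B reproduces V0=73.7998.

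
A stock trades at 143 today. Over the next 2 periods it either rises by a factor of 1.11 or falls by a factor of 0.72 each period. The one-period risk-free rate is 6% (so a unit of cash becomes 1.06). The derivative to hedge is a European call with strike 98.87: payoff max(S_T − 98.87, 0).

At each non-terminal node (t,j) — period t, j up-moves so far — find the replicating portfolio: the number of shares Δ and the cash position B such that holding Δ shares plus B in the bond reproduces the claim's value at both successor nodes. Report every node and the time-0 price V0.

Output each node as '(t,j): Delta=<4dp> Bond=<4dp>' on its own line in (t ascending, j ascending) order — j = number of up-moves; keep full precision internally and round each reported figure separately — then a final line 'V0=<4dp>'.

(0,0): Delta=0.9463 Bond=-79.9600
(1,0): Delta=0.3839 Bond=-26.8487
(1,1): Delta=1.0000 Bond=-93.2736
V0=55.3679

Since d<R<u, set p* = (R−d)/(u−d) = 0.8718; price each node as the discounted p*-expectation of its children.
At expiry t=2: V(2,0)=0.0000, V(2,1)=15.4156, V(2,2)=77.3203
  t=1,j=0: stock 102.9600 → up 114.2856 (V=15.4156), down 74.1312 (V=0.0000). Price 12.6785; hedge Δ=0.3839, bond B=-26.8487.
  t=1,j=1: stock 158.7300 → up 176.1903 (V=77.3203), down 114.2856 (V=15.4156). Price 65.4564; hedge Δ=1.0000, bond B=-93.2736.
  t=0,j=0: stock 143.0000 → up 158.7300 (V=65.4564), down 102.9600 (V=12.6785). Price 55.3679; hedge Δ=0.9463, bond B=-79.9600.
Each (Δ,B) replicates both successor values, so the strategy is self-financing and V0 is arbitrage-free.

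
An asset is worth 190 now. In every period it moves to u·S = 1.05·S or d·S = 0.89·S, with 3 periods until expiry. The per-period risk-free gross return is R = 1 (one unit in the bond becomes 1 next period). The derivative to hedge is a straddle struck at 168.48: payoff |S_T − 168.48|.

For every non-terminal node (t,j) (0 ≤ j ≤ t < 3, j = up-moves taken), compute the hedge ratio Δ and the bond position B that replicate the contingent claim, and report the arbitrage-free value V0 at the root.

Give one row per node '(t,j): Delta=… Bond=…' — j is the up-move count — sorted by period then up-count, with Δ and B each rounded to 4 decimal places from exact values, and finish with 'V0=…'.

Under the risk-neutral measure, an up-move has probability p* = (R−d)/(u−d) = 0.6875 and values discount at R = 1.
Terminal payoffs: V(3,0)=34.5359, V(3,1)=10.4560, V(3,2)=17.9528, V(3,3)=51.4688
  t=2,j=0: stock 150.4990 → up 158.0240 (V=10.4560), down 133.9441 (V=34.5359). Price 17.9810; hedge Δ=-1.0000, bond B=168.4800.
  t=2,j=1: stock 177.5550 → up 186.4328 (V=17.9528), down 158.0240 (V=10.4560). Price 15.6100; hedge Δ=0.2639, bond B=-31.2443.
  t=2,j=2: stock 209.4750 → up 219.9487 (V=51.4688), down 186.4327 (V=17.9528). Price 40.9950; hedge Δ=1.0000, bond B=-168.4800.
  t=1,j=0: stock 169.1000 → up 177.5550 (V=15.6100), down 150.4990 (V=17.9810). Price 16.3510; hedge Δ=-0.0876, bond B=31.1695.
  t=1,j=1: stock 199.5000 → up 209.4750 (V=40.9950), down 177.5550 (V=15.6100). Price 33.0622; hedge Δ=0.7953, bond B=-125.5939.
  t=0,j=0: stock 190.0000 → up 199.5000 (V=33.0622), down 169.1000 (V=16.3510). Price 27.8399; hedge Δ=0.5497, bond B=-76.6053.
Each (Δ,B) replicates both successor values, so the strategy is self-financing and V0 is arbitrage-free.

(0,0): Delta=0.5497 Bond=-76.6053
(1,0): Delta=-0.0876 Bond=31.1695
(1,1): Delta=0.7953 Bond=-125.5939
(2,0): Delta=-1.0000 Bond=168.4800
(2,1): Delta=0.2639 Bond=-31.2443
(2,2): Delta=1.0000 Bond=-168.4800
V0=27.8399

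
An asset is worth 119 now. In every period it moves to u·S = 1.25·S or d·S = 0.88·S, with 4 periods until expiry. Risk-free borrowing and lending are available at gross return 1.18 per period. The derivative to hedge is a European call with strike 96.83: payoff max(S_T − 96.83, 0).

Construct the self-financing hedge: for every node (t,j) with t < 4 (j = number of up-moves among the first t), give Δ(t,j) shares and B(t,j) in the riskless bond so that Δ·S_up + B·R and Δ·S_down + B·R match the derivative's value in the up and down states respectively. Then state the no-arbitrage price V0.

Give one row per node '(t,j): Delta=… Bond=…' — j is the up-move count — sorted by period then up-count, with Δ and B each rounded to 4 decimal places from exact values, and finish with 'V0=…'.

(0,0): Delta=0.9976 Bond=-49.6433
(1,0): Delta=0.9831 Bond=-57.0595
(1,1): Delta=1.0000 Bond=-58.9337
(2,0): Delta=0.8803 Bond=-57.8520
(2,1): Delta=1.0000 Bond=-69.5418
(2,2): Delta=1.0000 Bond=-69.5418
(3,0): Delta=0.1513 Bond=-9.1486
(3,1): Delta=1.0000 Bond=-82.0593
(3,2): Delta=1.0000 Bond=-82.0593
(3,3): Delta=1.0000 Bond=-82.0593
V0=69.0730

No-arbitrage ⇒ martingale measure with p* = (R−d)/(u−d) = 0.8108.
Payoff layer (t=4): V(4,0)=0.0000, V(4,1)=4.5390, V(4,2)=47.1600, V(4,3)=107.7013, V(4,4)=193.6973
  t=3,j=0: stock 81.0952 → up 101.3690 (V=4.5390), down 71.3637 (V=0.0000). Price 3.1188; hedge Δ=0.1513, bond B=-9.1486.
  t=3,j=1: stock 115.1920 → up 143.9900 (V=47.1600), down 101.3690 (V=4.5390). Price 33.1327; hedge Δ=1.0000, bond B=-82.0593.
  t=3,j=2: stock 163.6250 → up 204.5312 (V=107.7013), down 143.9900 (V=47.1600). Price 81.5657; hedge Δ=1.0000, bond B=-82.0593.
  t=3,j=3: stock 232.4219 → up 290.5273 (V=193.6973), down 204.5312 (V=107.7013). Price 150.3626; hedge Δ=1.0000, bond B=-82.0593.
  t=2,j=0: stock 92.1536 → up 115.1920 (V=33.1327), down 81.0952 (V=3.1188). Price 23.2664; hedge Δ=0.8803, bond B=-57.8520.
  t=2,j=1: stock 130.9000 → up 163.6250 (V=81.5657), down 115.1920 (V=33.1327). Price 61.3582; hedge Δ=1.0000, bond B=-69.5418.
  t=2,j=2: stock 185.9375 → up 232.4219 (V=150.3626), down 163.6250 (V=81.5657). Price 116.3957; hedge Δ=1.0000, bond B=-69.5418.
  t=1,j=0: stock 104.7200 → up 130.9000 (V=61.3582), down 92.1536 (V=23.2664). Price 45.8912; hedge Δ=0.9831, bond B=-57.0595.
  t=1,j=1: stock 148.7500 → up 185.9375 (V=116.3957), down 130.9000 (V=61.3582). Price 89.8163; hedge Δ=1.0000, bond B=-58.9337.
  t=0,j=0: stock 119.0000 → up 148.7500 (V=89.8163), down 104.7200 (V=45.8912). Price 69.0730; hedge Δ=0.9976, bond B=-49.6433.
The time-0 hedge costs 69.0730, which is the no-arbitrage price.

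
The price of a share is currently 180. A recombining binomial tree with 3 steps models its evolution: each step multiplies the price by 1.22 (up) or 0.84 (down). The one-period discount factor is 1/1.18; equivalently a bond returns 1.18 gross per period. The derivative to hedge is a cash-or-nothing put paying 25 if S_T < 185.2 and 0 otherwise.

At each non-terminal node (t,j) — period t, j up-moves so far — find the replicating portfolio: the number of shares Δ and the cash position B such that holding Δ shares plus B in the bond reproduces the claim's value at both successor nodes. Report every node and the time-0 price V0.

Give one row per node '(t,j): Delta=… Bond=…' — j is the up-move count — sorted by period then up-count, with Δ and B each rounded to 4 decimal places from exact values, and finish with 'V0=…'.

The replicating-portfolio and risk-neutral prices coincide; use p* = (1.18−0.84)/(1.22−0.84) = 0.8947 for the latter.
Terminal values V(3,·): V(3,0)=25.0000, V(3,1)=25.0000, V(3,2)=0.0000, V(3,3)=0.0000
(2,0): S=127.0080. Δ = (V_up−V_dn)/(S_up−S_dn) = (25.0000−25.0000)/(154.9498−106.6867) = 0.0000. V = [p*·25.0000 + (1−p*)·25.0000]/1.18 = 21.1864. B = V − Δ·S = 21.1864.
(2,1): S=184.4640. Δ = (V_up−V_dn)/(S_up−S_dn) = (0.0000−25.0000)/(225.0461−154.9498) = -0.3567. V = [p*·0.0000 + (1−p*)·25.0000]/1.18 = 2.2302. B = V − Δ·S = 68.0196.
(2,2): S=267.9120. Δ = (V_up−V_dn)/(S_up−S_dn) = (0.0000−0.0000)/(326.8526−225.0461) = 0.0000. V = [p*·0.0000 + (1−p*)·0.0000]/1.18 = 0.0000. B = V − Δ·S = 0.0000.
(1,0): S=151.2000. Δ = (V_up−V_dn)/(S_up−S_dn) = (2.2302−21.1864)/(184.4640−127.0080) = -0.3299. V = [p*·2.2302 + (1−p*)·21.1864]/1.18 = 3.5810. B = V − Δ·S = 53.4659.
(1,1): S=219.6000. Δ = (V_up−V_dn)/(S_up−S_dn) = (0.0000−2.2302)/(267.9120−184.4640) = -0.0267. V = [p*·0.0000 + (1−p*)·2.2302]/1.18 = 0.1989. B = V − Δ·S = 6.0678.
(0,0): S=180.0000. Δ = (V_up−V_dn)/(S_up−S_dn) = (0.1989−3.5810)/(219.6000−151.2000) = -0.0494. V = [p*·0.1989 + (1−p*)·3.5810]/1.18 = 0.4703. B = V − Δ·S = 9.3704.
Check: Δ(0,0)·S0 + B(0,0) = 0.4703 = V0.

(0,0): Delta=-0.0494 Bond=9.3704
(1,0): Delta=-0.3299 Bond=53.4659
(1,1): Delta=-0.0267 Bond=6.0678
(2,0): Delta=0.0000 Bond=21.1864
(2,1): Delta=-0.3567 Bond=68.0196
(2,2): Delta=0.0000 Bond=0.0000
V0=0.4703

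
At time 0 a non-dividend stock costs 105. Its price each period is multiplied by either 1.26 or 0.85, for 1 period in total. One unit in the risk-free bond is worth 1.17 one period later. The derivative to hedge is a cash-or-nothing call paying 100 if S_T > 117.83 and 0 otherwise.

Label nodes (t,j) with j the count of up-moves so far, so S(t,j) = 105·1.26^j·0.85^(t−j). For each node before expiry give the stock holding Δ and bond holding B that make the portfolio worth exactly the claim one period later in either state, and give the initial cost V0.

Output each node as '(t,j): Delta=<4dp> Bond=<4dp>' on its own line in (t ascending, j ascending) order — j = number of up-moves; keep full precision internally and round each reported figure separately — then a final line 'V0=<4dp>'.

(0,0): Delta=2.3229 Bond=-177.1941
V0=66.7084

No-arbitrage ⇒ martingale measure with p* = (R−d)/(u−d) = 0.7805.
At expiry t=1: V(1,0)=0.0000, V(1,1)=100.0000
(0,0): S=105.0000. Δ = (V_up−V_dn)/(S_up−S_dn) = (100.0000−0.0000)/(132.3000−89.2500) = 2.3229. V = [p*·100.0000 + (1−p*)·0.0000]/1.17 = 66.7084. B = V − Δ·S = -177.1941.
Check: Δ(0,0)·S0 + B(0,0) = 66.7084 = V0.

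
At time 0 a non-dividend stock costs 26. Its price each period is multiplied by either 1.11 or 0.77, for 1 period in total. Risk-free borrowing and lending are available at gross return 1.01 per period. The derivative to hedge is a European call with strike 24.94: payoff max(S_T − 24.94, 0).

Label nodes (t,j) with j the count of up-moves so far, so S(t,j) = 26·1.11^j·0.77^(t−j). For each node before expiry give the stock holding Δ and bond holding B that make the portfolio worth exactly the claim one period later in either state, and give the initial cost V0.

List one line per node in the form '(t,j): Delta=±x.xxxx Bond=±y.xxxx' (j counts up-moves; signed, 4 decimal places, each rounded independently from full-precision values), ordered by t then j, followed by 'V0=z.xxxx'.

(0,0): Delta=0.4434 Bond=-8.7897
V0=2.7397

Since d<R<u, set p* = (R−d)/(u−d) = 0.7059; price each node as the discounted p*-expectation of its children.
At expiry t=1: V(1,0)=0.0000, V(1,1)=3.9200
Node (0,0) S=26.0000: V=(p*·3.9200+(1−p*)·0.0000)/1.01=2.7397; Δ=(3.9200−0.0000)/(28.8600−20.0200)=0.4434; B=V−Δ·S=-8.7897
Self-financing check: at every node Δ·S+B equals the discounted successor values.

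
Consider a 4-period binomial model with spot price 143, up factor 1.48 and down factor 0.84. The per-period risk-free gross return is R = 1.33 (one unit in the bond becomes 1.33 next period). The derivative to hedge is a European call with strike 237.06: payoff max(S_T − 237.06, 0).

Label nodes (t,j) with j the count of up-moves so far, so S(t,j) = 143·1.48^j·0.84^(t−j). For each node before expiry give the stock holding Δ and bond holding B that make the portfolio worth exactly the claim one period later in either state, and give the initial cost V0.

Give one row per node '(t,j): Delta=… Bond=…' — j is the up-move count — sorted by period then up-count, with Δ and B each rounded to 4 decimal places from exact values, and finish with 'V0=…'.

Risk-neutral probability p* = (R−d)/(u−d) = (1.33−0.84)/(1.48−0.84) = 0.7656.
At expiry t=4: V(4,0)=0.0000, V(4,1)=0.0000, V(4,2)=0.0000, V(4,3)=152.3441, V(4,4)=449.0329
  t=3,j=0: stock 84.7567 → up 125.4399 (V=0.0000), down 71.1956 (V=0.0000). Price 0.0000; hedge Δ=0.0000, bond B=0.0000.
  t=3,j=1: stock 149.3332 → up 221.0131 (V=0.0000), down 125.4399 (V=0.0000). Price 0.0000; hedge Δ=0.0000, bond B=0.0000.
  t=3,j=2: stock 263.1108 → up 389.4041 (V=152.3441), down 221.0131 (V=0.0000). Price 87.6981; hedge Δ=0.9047, bond B=-150.3395.
  t=3,j=3: stock 463.5763 → up 686.0929 (V=449.0329), down 389.4041 (V=152.3441). Price 285.3357; hedge Δ=1.0000, bond B=-178.2406.
  t=2,j=0: stock 100.9008 → up 149.3332 (V=0.0000), down 84.7567 (V=0.0000). Price 0.0000; hedge Δ=0.0000, bond B=0.0000.
  t=2,j=1: stock 177.7776 → up 263.1108 (V=87.6981), down 149.3332 (V=0.0000). Price 50.4841; hedge Δ=0.7708, bond B=-86.5441.
  t=2,j=2: stock 313.2272 → up 463.5763 (V=285.3357), down 263.1108 (V=87.6981). Price 179.7100; hedge Δ=0.9859, bond B=-129.0987.
  t=1,j=0: stock 120.1200 → up 177.7776 (V=50.4841), down 100.9008 (V=0.0000). Price 29.0616; hedge Δ=0.6567, bond B=-49.8198.
  t=1,j=1: stock 211.6400 → up 313.2272 (V=179.7100), down 177.7776 (V=50.4841). Price 112.3479; hedge Δ=0.9541, bond B=-89.5677.
  t=0,j=0: stock 143.0000 → up 211.6400 (V=112.3479), down 120.1200 (V=29.0616). Price 69.7952; hedge Δ=0.9100, bond B=-60.3397.
Check: Δ(0,0)·S0 + B(0,0) = 69.7952 = V0.

(0,0): Delta=0.9100 Bond=-60.3397
(1,0): Delta=0.6567 Bond=-49.8198
(1,1): Delta=0.9541 Bond=-89.5677
(2,0): Delta=0.0000 Bond=0.0000
(2,1): Delta=0.7708 Bond=-86.5441
(2,2): Delta=0.9859 Bond=-129.0987
(3,0): Delta=0.0000 Bond=0.0000
(3,1): Delta=0.0000 Bond=0.0000
(3,2): Delta=0.9047 Bond=-150.3395
(3,3): Delta=1.0000 Bond=-178.2406
V0=69.7952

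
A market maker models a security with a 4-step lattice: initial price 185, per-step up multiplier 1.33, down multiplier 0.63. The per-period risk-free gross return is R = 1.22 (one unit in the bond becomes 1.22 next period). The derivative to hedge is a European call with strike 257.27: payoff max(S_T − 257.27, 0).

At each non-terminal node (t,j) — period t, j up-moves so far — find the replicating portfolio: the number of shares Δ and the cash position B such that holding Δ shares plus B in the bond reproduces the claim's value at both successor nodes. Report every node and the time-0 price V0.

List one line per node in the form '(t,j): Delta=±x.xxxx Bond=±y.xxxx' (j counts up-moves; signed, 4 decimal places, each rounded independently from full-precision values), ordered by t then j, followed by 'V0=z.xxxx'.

No-arbitrage ⇒ martingale measure with p* = (R−d)/(u−d) = 0.8429.
Terminal payoffs: V(4,0)=0.0000, V(4,1)=0.0000, V(4,2)=0.0000, V(4,3)=16.9298, V(4,4)=321.5963
Node (3,0) S=46.2587: V=(p*·0.0000+(1−p*)·0.0000)/1.22=0.0000; Δ=(0.0000−0.0000)/(61.5241−29.1430)=0.0000; B=V−Δ·S=0.0000
Node (3,1) S=97.6572: V=(p*·0.0000+(1−p*)·0.0000)/1.22=0.0000; Δ=(0.0000−0.0000)/(129.8841−61.5241)=0.0000; B=V−Δ·S=0.0000
Node (3,2) S=206.1653: V=(p*·16.9298+(1−p*)·0.0000)/1.22=11.6963; Δ=(16.9298−0.0000)/(274.1998−129.8841)=0.1173; B=V−Δ·S=-12.4892
Node (3,3) S=435.2378: V=(p*·321.5963+(1−p*)·16.9298)/1.22=224.3608; Δ=(321.5963−16.9298)/(578.8663−274.1998)=1.0000; B=V−Δ·S=-210.8770
Node (2,0) S=73.4265: V=(p*·0.0000+(1−p*)·0.0000)/1.22=0.0000; Δ=(0.0000−0.0000)/(97.6572−46.2587)=0.0000; B=V−Δ·S=0.0000
Node (2,1) S=155.0115: V=(p*·11.6963+(1−p*)·0.0000)/1.22=8.0806; Δ=(11.6963−0.0000)/(206.1653−97.6572)=0.1078; B=V−Δ·S=-8.6284
Node (2,2) S=327.2465: V=(p*·224.3608+(1−p*)·11.6963)/1.22=156.5099; Δ=(224.3608−11.6963)/(435.2378−206.1653)=0.9284; B=V−Δ·S=-147.2966
Node (1,0) S=116.5500: V=(p*·8.0806+(1−p*)·0.0000)/1.22=5.5826; Δ=(8.0806−0.0000)/(155.0115−73.4265)=0.0990; B=V−Δ·S=-5.9611
Node (1,1) S=246.0500: V=(p*·156.5099+(1−p*)·8.0806)/1.22=109.1683; Δ=(156.5099−8.0806)/(327.2465−155.0115)=0.8618; B=V−Δ·S=-102.8737
Node (0,0) S=185.0000: V=(p*·109.1683+(1−p*)·5.5826)/1.22=76.1398; Δ=(109.1683−5.5826)/(246.0500−116.5500)=0.7999; B=V−Δ·S=-71.8398
Root portfolio cost Δ·185+B reproduces V0=76.1398.

(0,0): Delta=0.7999 Bond=-71.8398
(1,0): Delta=0.0990 Bond=-5.9611
(1,1): Delta=0.8618 Bond=-102.8737
(2,0): Delta=0.0000 Bond=0.0000
(2,1): Delta=0.1078 Bond=-8.6284
(2,2): Delta=0.9284 Bond=-147.2966
(3,0): Delta=0.0000 Bond=0.0000
(3,1): Delta=0.0000 Bond=0.0000
(3,2): Delta=0.1173 Bond=-12.4892
(3,3): Delta=1.0000 Bond=-210.8770
V0=76.1398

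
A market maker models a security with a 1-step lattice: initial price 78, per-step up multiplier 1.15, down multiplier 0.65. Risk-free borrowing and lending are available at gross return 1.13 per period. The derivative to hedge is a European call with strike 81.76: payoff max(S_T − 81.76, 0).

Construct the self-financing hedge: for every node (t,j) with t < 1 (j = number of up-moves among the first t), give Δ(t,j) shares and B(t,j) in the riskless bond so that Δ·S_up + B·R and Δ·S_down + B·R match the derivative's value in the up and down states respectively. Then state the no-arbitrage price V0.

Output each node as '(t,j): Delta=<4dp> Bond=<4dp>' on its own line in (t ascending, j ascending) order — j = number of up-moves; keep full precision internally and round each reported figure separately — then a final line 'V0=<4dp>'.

(0,0): Delta=0.2036 Bond=-9.1345
V0=6.7455

The replicating-portfolio and risk-neutral prices coincide; use p* = (1.13−0.65)/(1.15−0.65) = 0.9600 for the latter.
At expiry t=1: V(1,0)=0.0000, V(1,1)=7.9400
(0,0): S=78.0000. Δ = (V_up−V_dn)/(S_up−S_dn) = (7.9400−0.0000)/(89.7000−50.7000) = 0.2036. V = [p*·7.9400 + (1−p*)·0.0000]/1.13 = 6.7455. B = V − Δ·S = -9.1345.
Check: Δ(0,0)·S0 + B(0,0) = 6.7455 = V0.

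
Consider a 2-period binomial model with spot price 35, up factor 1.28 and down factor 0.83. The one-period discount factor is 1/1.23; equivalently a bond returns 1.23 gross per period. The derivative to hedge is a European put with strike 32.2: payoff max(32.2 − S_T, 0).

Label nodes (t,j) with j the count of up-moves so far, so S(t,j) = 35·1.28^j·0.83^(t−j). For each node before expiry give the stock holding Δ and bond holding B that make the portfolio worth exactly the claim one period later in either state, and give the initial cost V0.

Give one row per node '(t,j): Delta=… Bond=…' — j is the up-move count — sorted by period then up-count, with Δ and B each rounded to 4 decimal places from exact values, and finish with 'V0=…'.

(0,0): Delta=-0.0464 Bond=1.6897
(1,0): Delta=-0.6187 Bond=18.7051
(1,1): Delta=0.0000 Bond=0.0000
V0=0.0660

Risk-neutral probability p* = (R−d)/(u−d) = (1.23−0.83)/(1.28−0.83) = 0.8889.
Terminal payoffs: V(2,0)=8.0885, V(2,1)=0.0000, V(2,2)=0.0000
(1,0): S=29.0500. Δ = (V_up−V_dn)/(S_up−S_dn) = (0.0000−8.0885)/(37.1840−24.1115) = -0.6187. V = [p*·0.0000 + (1−p*)·8.0885]/1.23 = 0.7307. B = V − Δ·S = 18.7051.
(1,1): S=44.8000. Δ = (V_up−V_dn)/(S_up−S_dn) = (0.0000−0.0000)/(57.3440−37.1840) = 0.0000. V = [p*·0.0000 + (1−p*)·0.0000]/1.23 = 0.0000. B = V − Δ·S = 0.0000.
(0,0): S=35.0000. Δ = (V_up−V_dn)/(S_up−S_dn) = (0.0000−0.7307)/(44.8000−29.0500) = -0.0464. V = [p*·0.0000 + (1−p*)·0.7307]/1.23 = 0.0660. B = V − Δ·S = 1.6897.
Root portfolio cost Δ·35+B reproduces V0=0.0660.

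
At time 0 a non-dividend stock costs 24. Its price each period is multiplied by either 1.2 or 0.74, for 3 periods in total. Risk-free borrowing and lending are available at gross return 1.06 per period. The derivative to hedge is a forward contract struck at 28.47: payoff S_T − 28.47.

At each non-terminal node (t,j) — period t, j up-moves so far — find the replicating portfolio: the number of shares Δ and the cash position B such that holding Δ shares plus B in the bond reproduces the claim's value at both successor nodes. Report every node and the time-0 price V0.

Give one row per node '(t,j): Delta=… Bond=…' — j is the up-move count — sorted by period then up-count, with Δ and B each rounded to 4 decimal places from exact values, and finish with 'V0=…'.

Risk-neutral probability p* = (R−d)/(u−d) = (1.06−0.74)/(1.2−0.74) = 0.6957.
At expiry t=3: V(3,0)=-18.7446, V(3,1)=-12.6991, V(3,2)=-2.8956, V(3,3)=13.0020
(2,0): S=13.1424. Δ = (V_up−V_dn)/(S_up−S_dn) = (-12.6991−-18.7446)/(15.7709−9.7254) = 1.0000. V = [p*·-12.6991 + (1−p*)·-18.7446]/1.06 = -13.7161. B = V − Δ·S = -26.8585.
(2,1): S=21.3120. Δ = (V_up−V_dn)/(S_up−S_dn) = (-2.8956−-12.6991)/(25.5744−15.7709) = 1.0000. V = [p*·-2.8956 + (1−p*)·-12.6991]/1.06 = -5.5465. B = V − Δ·S = -26.8585.
(2,2): S=34.5600. Δ = (V_up−V_dn)/(S_up−S_dn) = (13.0020−-2.8956)/(41.4720−25.5744) = 1.0000. V = [p*·13.0020 + (1−p*)·-2.8956]/1.06 = 7.7015. B = V − Δ·S = -26.8585.
(1,0): S=17.7600. Δ = (V_up−V_dn)/(S_up−S_dn) = (-5.5465−-13.7161)/(21.3120−13.1424) = 1.0000. V = [p*·-5.5465 + (1−p*)·-13.7161]/1.06 = -7.5782. B = V − Δ·S = -25.3382.
(1,1): S=28.8000. Δ = (V_up−V_dn)/(S_up−S_dn) = (7.7015−-5.5465)/(34.5600−21.3120) = 1.0000. V = [p*·7.7015 + (1−p*)·-5.5465]/1.06 = 3.4618. B = V − Δ·S = -25.3382.
(0,0): S=24.0000. Δ = (V_up−V_dn)/(S_up−S_dn) = (3.4618−-7.5782)/(28.8000−17.7600) = 1.0000. V = [p*·3.4618 + (1−p*)·-7.5782]/1.06 = 0.0960. B = V − Δ·S = -23.9040.
The time-0 hedge costs 0.0960, which is the no-arbitrage price.

(0,0): Delta=1.0000 Bond=-23.9040
(1,0): Delta=1.0000 Bond=-25.3382
(1,1): Delta=1.0000 Bond=-25.3382
(2,0): Delta=1.0000 Bond=-26.8585
(2,1): Delta=1.0000 Bond=-26.8585
(2,2): Delta=1.0000 Bond=-26.8585
V0=0.0960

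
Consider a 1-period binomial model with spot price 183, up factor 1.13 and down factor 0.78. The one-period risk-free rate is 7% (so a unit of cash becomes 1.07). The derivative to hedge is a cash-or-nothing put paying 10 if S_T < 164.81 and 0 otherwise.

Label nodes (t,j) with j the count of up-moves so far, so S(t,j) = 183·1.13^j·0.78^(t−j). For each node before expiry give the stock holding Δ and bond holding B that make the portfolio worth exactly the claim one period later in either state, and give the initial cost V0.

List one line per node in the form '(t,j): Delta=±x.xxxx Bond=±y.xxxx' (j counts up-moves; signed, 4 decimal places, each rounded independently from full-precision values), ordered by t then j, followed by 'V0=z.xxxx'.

No-arbitrage ⇒ martingale measure with p* = (R−d)/(u−d) = 0.8286.
At expiry t=1: V(1,0)=10.0000, V(1,1)=0.0000
  t=0,j=0: stock 183.0000 → up 206.7900 (V=0.0000), down 142.7400 (V=10.0000). Price 1.6021; hedge Δ=-0.1561, bond B=30.1736.
Root portfolio cost Δ·183+B reproduces V0=1.6021.

(0,0): Delta=-0.1561 Bond=30.1736
V0=1.6021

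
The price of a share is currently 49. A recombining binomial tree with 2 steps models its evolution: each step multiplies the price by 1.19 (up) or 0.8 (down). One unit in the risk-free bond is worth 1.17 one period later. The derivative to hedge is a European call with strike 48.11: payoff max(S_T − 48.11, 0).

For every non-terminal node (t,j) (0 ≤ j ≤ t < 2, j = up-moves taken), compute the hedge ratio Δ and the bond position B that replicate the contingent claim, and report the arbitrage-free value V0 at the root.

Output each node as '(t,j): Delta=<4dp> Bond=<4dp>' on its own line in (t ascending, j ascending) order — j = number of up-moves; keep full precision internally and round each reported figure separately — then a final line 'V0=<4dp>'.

(0,0): Delta=0.9029 Bond=-30.2510
(1,0): Delta=0.0000 Bond=0.0000
(1,1): Delta=0.9357 Bond=-37.3069
V0=13.9911

Risk-neutral probability p* = (R−d)/(u−d) = (1.17−0.8)/(1.19−0.8) = 0.9487.
At expiry t=2: V(2,0)=0.0000, V(2,1)=0.0000, V(2,2)=21.2789
(1,0): S=39.2000. Δ = (V_up−V_dn)/(S_up−S_dn) = (0.0000−0.0000)/(46.6480−31.3600) = 0.0000. V = [p*·0.0000 + (1−p*)·0.0000]/1.17 = 0.0000. B = V − Δ·S = 0.0000.
(1,1): S=58.3100. Δ = (V_up−V_dn)/(S_up−S_dn) = (21.2789−0.0000)/(69.3889−46.6480) = 0.9357. V = [p*·21.2789 + (1−p*)·0.0000]/1.17 = 17.2544. B = V − Δ·S = -37.3069.
(0,0): S=49.0000. Δ = (V_up−V_dn)/(S_up−S_dn) = (17.2544−0.0000)/(58.3100−39.2000) = 0.9029. V = [p*·17.2544 + (1−p*)·0.0000]/1.17 = 13.9911. B = V − Δ·S = -30.2510.
Self-financing check: at every node Δ·S+B equals the discounted successor values.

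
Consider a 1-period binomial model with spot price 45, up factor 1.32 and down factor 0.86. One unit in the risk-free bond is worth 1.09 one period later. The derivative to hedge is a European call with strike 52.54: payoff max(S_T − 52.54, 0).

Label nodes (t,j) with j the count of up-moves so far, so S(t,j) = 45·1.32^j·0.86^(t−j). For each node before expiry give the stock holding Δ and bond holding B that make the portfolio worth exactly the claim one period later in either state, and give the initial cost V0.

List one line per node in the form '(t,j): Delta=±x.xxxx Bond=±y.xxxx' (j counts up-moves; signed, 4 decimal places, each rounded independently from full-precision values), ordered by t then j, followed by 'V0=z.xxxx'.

The replicating-portfolio and risk-neutral prices coincide; use p* = (1.09−0.86)/(1.32−0.86) = 0.5000 for the latter.
Terminal payoffs: V(1,0)=0.0000, V(1,1)=6.8600
(0,0): S=45.0000. Δ = (V_up−V_dn)/(S_up−S_dn) = (6.8600−0.0000)/(59.4000−38.7000) = 0.3314. V = [p*·6.8600 + (1−p*)·0.0000]/1.09 = 3.1468. B = V − Δ·S = -11.7663.
Root portfolio cost Δ·45+B reproduces V0=3.1468.

(0,0): Delta=0.3314 Bond=-11.7663
V0=3.1468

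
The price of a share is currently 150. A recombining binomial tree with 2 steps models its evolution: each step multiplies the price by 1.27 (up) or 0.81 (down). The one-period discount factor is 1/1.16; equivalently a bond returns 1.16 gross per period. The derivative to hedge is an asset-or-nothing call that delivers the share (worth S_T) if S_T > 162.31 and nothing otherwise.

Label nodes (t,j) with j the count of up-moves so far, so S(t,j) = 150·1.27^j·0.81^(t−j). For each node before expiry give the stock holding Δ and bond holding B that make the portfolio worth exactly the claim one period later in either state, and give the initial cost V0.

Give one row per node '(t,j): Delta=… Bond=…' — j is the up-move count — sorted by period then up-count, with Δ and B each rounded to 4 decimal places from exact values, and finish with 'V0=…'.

No-arbitrage ⇒ martingale measure with p* = (R−d)/(u−d) = 0.7609.
Terminal payoffs: V(2,0)=0.0000, V(2,1)=0.0000, V(2,2)=241.9350
Node (1,0) S=121.5000: V=(p*·0.0000+(1−p*)·0.0000)/1.16=0.0000; Δ=(0.0000−0.0000)/(154.3050−98.4150)=0.0000; B=V−Δ·S=0.0000
Node (1,1) S=190.5000: V=(p*·241.9350+(1−p*)·0.0000)/1.16=158.6905; Δ=(241.9350−0.0000)/(241.9350−154.3050)=2.7609; B=V−Δ·S=-367.2552
Node (0,0) S=150.0000: V=(p*·158.6905+(1−p*)·0.0000)/1.16=104.0886; Δ=(158.6905−0.0000)/(190.5000−121.5000)=2.2999; B=V−Δ·S=-240.8907
The time-0 hedge costs 104.0886, which is the no-arbitrage price.

(0,0): Delta=2.2999 Bond=-240.8907
(1,0): Delta=0.0000 Bond=0.0000
(1,1): Delta=2.7609 Bond=-367.2552
V0=104.0886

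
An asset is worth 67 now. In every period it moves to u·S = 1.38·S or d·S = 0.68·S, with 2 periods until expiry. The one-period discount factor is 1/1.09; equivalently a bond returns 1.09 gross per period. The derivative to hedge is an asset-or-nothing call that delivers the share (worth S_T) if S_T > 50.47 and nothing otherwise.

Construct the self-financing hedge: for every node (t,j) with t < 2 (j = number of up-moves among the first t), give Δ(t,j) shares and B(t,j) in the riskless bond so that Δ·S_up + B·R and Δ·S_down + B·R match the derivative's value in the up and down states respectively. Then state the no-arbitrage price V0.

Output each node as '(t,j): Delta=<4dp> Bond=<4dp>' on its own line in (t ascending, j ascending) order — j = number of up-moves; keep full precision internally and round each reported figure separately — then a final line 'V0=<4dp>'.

Risk-neutral probability p* = (R−d)/(u−d) = (1.09−0.68)/(1.38−0.68) = 0.5857.
Terminal values V(2,·): V(2,0)=0.0000, V(2,1)=62.8728, V(2,2)=127.5948
  t=1,j=0: stock 45.5600 → up 62.8728 (V=62.8728), down 30.9808 (V=0.0000). Price 33.7849; hedge Δ=1.9714, bond B=-56.0334.
  t=1,j=1: stock 92.4600 → up 127.5948 (V=127.5948), down 62.8728 (V=62.8728). Price 92.4600; hedge Δ=1.0000, bond B=0.0000.
  t=0,j=0: stock 67.0000 → up 92.4600 (V=92.4600), down 45.5600 (V=33.7849). Price 62.5245; hedge Δ=1.2511, bond B=-21.2971.
The time-0 hedge costs 62.5245, which is the no-arbitrage price.

(0,0): Delta=1.2511 Bond=-21.2971
(1,0): Delta=1.9714 Bond=-56.0334
(1,1): Delta=1.0000 Bond=0.0000
V0=62.5245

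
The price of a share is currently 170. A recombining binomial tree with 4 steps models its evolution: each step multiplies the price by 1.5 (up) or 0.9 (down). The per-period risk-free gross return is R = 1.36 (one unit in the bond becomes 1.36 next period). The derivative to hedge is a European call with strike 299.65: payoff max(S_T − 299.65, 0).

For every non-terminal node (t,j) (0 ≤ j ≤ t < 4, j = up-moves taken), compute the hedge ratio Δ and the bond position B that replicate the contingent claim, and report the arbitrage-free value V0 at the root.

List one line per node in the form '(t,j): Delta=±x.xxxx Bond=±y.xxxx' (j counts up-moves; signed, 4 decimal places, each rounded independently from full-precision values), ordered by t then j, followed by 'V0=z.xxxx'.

Under the risk-neutral measure, an up-move has probability p* = (R−d)/(u−d) = 0.7667 and values discount at R = 1.36.
Terminal values V(4,·): V(4,0)=0.0000, V(4,1)=0.0000, V(4,2)=10.1750, V(4,3)=216.7250, V(4,4)=560.9750
  t=3,j=0: stock 123.9300 → up 185.8950 (V=0.0000), down 111.5370 (V=0.0000). Price 0.0000; hedge Δ=0.0000, bond B=0.0000.
  t=3,j=1: stock 206.5500 → up 309.8250 (V=10.1750), down 185.8950 (V=0.0000). Price 5.7359; hedge Δ=0.0821, bond B=-11.2224.
  t=3,j=2: stock 344.2500 → up 516.3750 (V=216.7250), down 309.8250 (V=10.1750). Price 123.9191; hedge Δ=1.0000, bond B=-220.3309.
  t=3,j=3: stock 573.7500 → up 860.6250 (V=560.9750), down 516.3750 (V=216.7250). Price 353.4191; hedge Δ=1.0000, bond B=-220.3309.
  t=2,j=0: stock 137.7000 → up 206.5500 (V=5.7359), down 123.9300 (V=0.0000). Price 3.2335; hedge Δ=0.0694, bond B=-6.3264.
  t=2,j=1: stock 229.5000 → up 344.2500 (V=123.9191), down 206.5500 (V=5.7359). Price 70.8405; hedge Δ=0.8583, bond B=-126.1316.
  t=2,j=2: stock 382.5000 → up 573.7500 (V=353.4191), down 344.2500 (V=123.9191). Price 220.4920; hedge Δ=1.0000, bond B=-162.0080.
  t=1,j=0: stock 153.0000 → up 229.5000 (V=70.8405), down 137.7000 (V=3.2335). Price 40.4893; hedge Δ=0.7365, bond B=-72.1890.
  t=1,j=1: stock 255.0000 → up 382.5000 (V=220.4920), down 229.5000 (V=70.8405). Price 136.4510; hedge Δ=0.9781, bond B=-112.9683.
  t=0,j=0: stock 170.0000 → up 255.0000 (V=136.4510), down 153.0000 (V=40.4893). Price 83.8676; hedge Δ=0.9408, bond B=-76.0684.
Check: Δ(0,0)·S0 + B(0,0) = 83.8676 = V0.

(0,0): Delta=0.9408 Bond=-76.0684
(1,0): Delta=0.7365 Bond=-72.1890
(1,1): Delta=0.9781 Bond=-112.9683
(2,0): Delta=0.0694 Bond=-6.3264
(2,1): Delta=0.8583 Bond=-126.1316
(2,2): Delta=1.0000 Bond=-162.0080
(3,0): Delta=0.0000 Bond=0.0000
(3,1): Delta=0.0821 Bond=-11.2224
(3,2): Delta=1.0000 Bond=-220.3309
(3,3): Delta=1.0000 Bond=-220.3309
V0=83.8676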